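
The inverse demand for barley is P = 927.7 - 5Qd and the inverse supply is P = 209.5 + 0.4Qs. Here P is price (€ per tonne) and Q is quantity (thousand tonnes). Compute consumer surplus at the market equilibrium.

Solving each curve for Q: Qd = 185.54 - 0.2P and Qs = -523.75 + 2.5P.
Set Qd = Qs: 185.54 - 0.2P = -523.75 + 2.5P, so 709.29 = 2.7P and P* = 262.7.
From the demand curve, Q* = 185.54 - 0.2(262.7) = 133.
Demand choke price (Qd = 0): P = 185.54/0.2 = 927.7. Consumer surplus = ½ × (927.7 - 262.7) × 133 = 44222.5.

Consumer surplus = 44222.5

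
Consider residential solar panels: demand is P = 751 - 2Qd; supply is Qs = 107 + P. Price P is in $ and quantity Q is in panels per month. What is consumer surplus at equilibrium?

Consumer surplus = 81796

In direct form, Qd = 375.5 - 0.5P.
Set Qd = Qs: 375.5 - 0.5P = 107 + P, so 268.5 = 1.5P and P* = 179.
Substitute back: Q* = 375.5 - 0.5(179) = 286.
Demand choke price (Qd = 0): P = 375.5/0.5 = 751. Consumer surplus = ½ × (751 - 179) × 286 = 81796.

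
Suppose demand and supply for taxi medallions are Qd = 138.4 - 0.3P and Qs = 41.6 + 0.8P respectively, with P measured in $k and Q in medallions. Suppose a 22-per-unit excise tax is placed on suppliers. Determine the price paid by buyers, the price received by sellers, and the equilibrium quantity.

P_b = 104, P_s = 82, Q = 107.2

Suppliers keep P_s = P_b - 22 per unit, so supply in terms of the buyer price is Qs = 24 + 0.8P_b.
Set Qd = Qs: 138.4 - 0.3P_b = 24 + 0.8P_b, so 114.4 = 1.1P_b and P_b = 104.
So P_s = 82 and the quantity traded is Q = 138.4 - 0.3(104) = 107.2.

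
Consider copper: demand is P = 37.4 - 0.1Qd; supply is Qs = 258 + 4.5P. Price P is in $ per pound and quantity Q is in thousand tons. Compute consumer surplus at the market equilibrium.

Consumer surplus = 4321.8

Solving each curve for Q: Qd = 374 - 10P.
The market clears where 374 - 10P = 258 + 4.5P. Rearranging, 14.5P = 116, hence P* = 8.
Then Q* = 374 - 10(8) = 294.
Demand choke price (Qd = 0): P = 374/10 = 37.4. Consumer surplus = ½ × (37.4 - 8) × 294 = 4321.8.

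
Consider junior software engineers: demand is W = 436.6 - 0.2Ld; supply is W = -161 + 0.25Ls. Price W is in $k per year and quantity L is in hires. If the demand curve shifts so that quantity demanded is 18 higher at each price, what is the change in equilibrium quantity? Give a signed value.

In direct form, Ld = 2183 - 5W and Ls = 644 + 4W.
The market clears where 2183 - 5W = 644 + 4W. Rearranging, 9W = 1539, hence W* = 171.
Plugging W* into demand: L* = 2183 - 5(171) = 1328.
After the shift, demand is Ld = 2201 - 5W.
Re-solving, 9W = 1557 gives W = 173 and L = 1336.
ΔL = 1336 - 1328 = 8.

ΔL = 8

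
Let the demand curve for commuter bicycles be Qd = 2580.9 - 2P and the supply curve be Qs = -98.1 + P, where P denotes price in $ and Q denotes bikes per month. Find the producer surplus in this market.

Producer surplus = 315933.005

The market clears where 2580.9 - 2P = -98.1 + P. Rearranging, 3P = 2679, hence P* = 893.
Plugging P* into demand: Q* = 2580.9 - 2(893) = 794.9.
Supply choke price (Qs = 0): P = 98.1. Producer surplus = ½ × (893 - 98.1) × 794.9 = 315933.005.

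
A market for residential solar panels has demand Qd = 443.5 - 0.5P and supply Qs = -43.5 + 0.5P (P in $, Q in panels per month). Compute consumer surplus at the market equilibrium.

Consumer surplus = 40000

The market clears where 443.5 - 0.5P = -43.5 + 0.5P. Rearranging, P = 487, hence P* = 487.
Plugging P* into demand: Q* = 443.5 - 0.5(487) = 200.
Demand choke price (Qd = 0): P = 443.5/0.5 = 887. Consumer surplus = ½ × (887 - 487) × 200 = 40000.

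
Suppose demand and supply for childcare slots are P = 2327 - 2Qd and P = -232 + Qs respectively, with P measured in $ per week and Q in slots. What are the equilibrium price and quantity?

Solving each curve for Q: Qd = 1163.5 - 0.5P and Qs = 232 + P.
Equating demand and supply, 1163.5 - 0.5P = 232 + P gives 1.5P = 931.5, so P* = 621.
Plugging P* into demand: Q* = 1163.5 - 0.5(621) = 853.

P* = 621, Q* = 853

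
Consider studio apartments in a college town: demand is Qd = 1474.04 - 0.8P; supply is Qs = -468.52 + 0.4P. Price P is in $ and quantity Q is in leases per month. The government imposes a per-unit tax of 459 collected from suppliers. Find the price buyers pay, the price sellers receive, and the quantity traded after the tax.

P_b = 1771.8, P_s = 1312.8, Q = 56.6

Suppliers keep P_s = P_b - 459 per unit, so supply in terms of the buyer price is Qs = -652.12 + 0.4P_b.
Set Qd = Qs: 1474.04 - 0.8P_b = -652.12 + 0.4P_b, so 2126.16 = 1.2P_b and P_b = 1771.8.
So P_s = 1312.8 and the quantity traded is Q = 1474.04 - 0.8(1771.8) = 56.6.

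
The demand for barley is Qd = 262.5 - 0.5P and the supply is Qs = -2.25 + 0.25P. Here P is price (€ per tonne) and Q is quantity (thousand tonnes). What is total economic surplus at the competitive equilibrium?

Equating demand and supply, 262.5 - 0.5P = -2.25 + 0.25P gives 0.75P = 264.75, so P* = 353.
Plugging P* into demand: Q* = 262.5 - 0.5(353) = 86.
Demand choke price = 525; supply choke price = 9. CS = ½(525 - 353)(86) = 7396; PS = ½(353 - 9)(86) = 14792. Total surplus = 22188.

Total surplus = 22188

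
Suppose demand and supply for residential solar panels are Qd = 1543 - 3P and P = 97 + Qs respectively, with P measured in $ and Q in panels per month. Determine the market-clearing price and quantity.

P* = 410, Q* = 313

Rewriting in direct form: Qs = -97 + P.
Equating demand and supply, 1543 - 3P = -97 + P gives 4P = 1640, so P* = 410.
Then Q* = 1543 - 3(410) = 313.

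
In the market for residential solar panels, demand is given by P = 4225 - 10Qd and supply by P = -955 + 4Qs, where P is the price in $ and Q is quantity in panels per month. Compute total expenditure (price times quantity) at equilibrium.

Inverting to quantity form: Qd = 422.5 - 0.1P and Qs = 238.75 + 0.25P.
The market clears where 422.5 - 0.1P = 238.75 + 0.25P. Rearranging, 0.35P = 183.75, hence P* = 525.
Then Q* = 422.5 - 0.1(525) = 370.
Total expenditure = P* × Q* = 525 × 370 = 194250.

Total expenditure = 194250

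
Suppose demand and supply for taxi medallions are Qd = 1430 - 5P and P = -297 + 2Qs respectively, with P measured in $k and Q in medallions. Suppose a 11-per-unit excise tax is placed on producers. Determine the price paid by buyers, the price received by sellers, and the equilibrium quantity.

Rewriting in direct form: Qs = 148.5 + 0.5P.
The tax drives a wedge P_b - P_s = 11. Substituting P_s = P_b - 11 into supply: Qs = 143 + 0.5P_b.
Equate demand and the shifted supply: 1430 - 5P_b = 143 + 0.5P_b, giving 5.5P_b = 1287, so P_b = 234.
So P_s = 223 and the quantity traded is Q = 1430 - 5(234) = 260.

P_b = 234, P_s = 223, Q = 260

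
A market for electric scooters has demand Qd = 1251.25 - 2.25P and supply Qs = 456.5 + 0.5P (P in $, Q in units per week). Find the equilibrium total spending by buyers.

Total spending by buyers = 173689

Equating demand and supply, 1251.25 - 2.25P = 456.5 + 0.5P gives 2.75P = 794.75, so P* = 289.
Then Q* = 1251.25 - 2.25(289) = 601.
Total spending by buyers = P* × Q* = 289 × 601 = 173689.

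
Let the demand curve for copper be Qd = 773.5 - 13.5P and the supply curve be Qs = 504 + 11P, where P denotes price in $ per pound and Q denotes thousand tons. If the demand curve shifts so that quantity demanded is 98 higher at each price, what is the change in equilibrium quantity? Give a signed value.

At equilibrium Qd = Qs, so 773.5 - 13.5P = 504 + 11P; collecting terms, 269.5 = 24.5P and P* = 11.
Then Q* = 773.5 - 13.5(11) = 625.
After the shift, demand is Qd = 871.5 - 13.5P.
Re-solving, 24.5P = 367.5 gives P = 15 and Q = 669.
ΔQ = 669 - 625 = 44.

ΔQ = 44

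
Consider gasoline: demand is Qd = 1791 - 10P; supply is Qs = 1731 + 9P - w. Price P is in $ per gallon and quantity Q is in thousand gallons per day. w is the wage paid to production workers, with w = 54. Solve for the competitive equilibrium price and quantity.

With w = 54, supply is Qs = 1677 + 9P.
Set Qd = Qs: 1791 - 10P = 1677 + 9P, so 114 = 19P and P* = 6.
Then Q* = 1791 - 10(6) = 1731.

P* = 6, Q* = 1731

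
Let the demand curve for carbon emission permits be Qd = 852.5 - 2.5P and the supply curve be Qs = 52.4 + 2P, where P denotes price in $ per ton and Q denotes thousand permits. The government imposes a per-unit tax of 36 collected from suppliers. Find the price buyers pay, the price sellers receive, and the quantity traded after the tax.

The tax drives a wedge P_b - P_s = 36. Substituting P_s = P_b - 36 into supply: Qs = -19.6 + 2P_b.
Set Qd = Qs: 852.5 - 2.5P_b = -19.6 + 2P_b, so 872.1 = 4.5P_b and P_b = 193.8.
Then P_s = 193.8 - 36 = 157.8 and Q = 852.5 - 2.5(193.8) = 368.

P_b = 193.8, P_s = 157.8, Q = 368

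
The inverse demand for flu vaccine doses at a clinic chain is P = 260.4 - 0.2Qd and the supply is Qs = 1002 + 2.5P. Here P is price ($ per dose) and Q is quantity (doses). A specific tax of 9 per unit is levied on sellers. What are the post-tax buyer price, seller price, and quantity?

P_b = 43, P_s = 34, Q = 1087

Solving each curve for Q: Qd = 1302 - 5P.
With a tax of 9 on sellers, they supply based on the net price P_s = P_b - 9, so Qs = 979.5 + 2.5P_b.
Set Qd = Qs: 1302 - 5P_b = 979.5 + 2.5P_b, so 322.5 = 7.5P_b and P_b = 43.
Then P_s = 43 - 9 = 34 and Q = 1302 - 5(43) = 1087.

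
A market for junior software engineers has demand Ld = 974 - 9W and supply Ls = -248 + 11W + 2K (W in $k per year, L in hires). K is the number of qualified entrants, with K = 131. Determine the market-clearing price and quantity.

With K = 131, supply is Ls = 14 + 11W.
The market clears where 974 - 9W = 14 + 11W. Rearranging, 20W = 960, hence W* = 48.
From the demand curve, L* = 974 - 9(48) = 542.

W* = 48, L* = 542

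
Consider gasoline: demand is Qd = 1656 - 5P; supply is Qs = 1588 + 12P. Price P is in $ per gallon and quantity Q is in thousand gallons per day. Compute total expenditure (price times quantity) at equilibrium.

The market clears where 1656 - 5P = 1588 + 12P. Rearranging, 17P = 68, hence P* = 4.
From the demand curve, Q* = 1656 - 5(4) = 1636.
Total expenditure = P* × Q* = 4 × 1636 = 6544.

Total expenditure = 6544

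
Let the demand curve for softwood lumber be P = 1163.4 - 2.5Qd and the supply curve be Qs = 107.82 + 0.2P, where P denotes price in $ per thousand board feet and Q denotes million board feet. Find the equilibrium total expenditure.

Total expenditure = 135269.3

In direct form, Qd = 465.36 - 0.4P.
Equating demand and supply, 465.36 - 0.4P = 107.82 + 0.2P gives 0.6P = 357.54, so P* = 595.9.
From the demand curve, Q* = 465.36 - 0.4(595.9) = 227.
Total expenditure = P* × Q* = 595.9 × 227 = 135269.3.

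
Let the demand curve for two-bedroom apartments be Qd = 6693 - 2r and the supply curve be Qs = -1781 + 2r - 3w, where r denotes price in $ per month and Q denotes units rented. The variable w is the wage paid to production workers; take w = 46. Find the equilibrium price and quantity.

r* = 2153, Q* = 2387

With w = 46, supply is Qs = -1919 + 2r.
Equating demand and supply, 6693 - 2r = -1919 + 2r gives 4r = 8612, so r* = 2153.
From the demand curve, Q* = 6693 - 2(2153) = 2387.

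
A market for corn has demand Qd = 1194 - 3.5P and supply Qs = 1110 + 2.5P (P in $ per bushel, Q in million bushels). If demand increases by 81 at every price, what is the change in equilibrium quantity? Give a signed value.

ΔQ = 33.75

Equating demand and supply, 1194 - 3.5P = 1110 + 2.5P gives 6P = 84, so P* = 14.
From the demand curve, Q* = 1194 - 3.5(14) = 1145.
After the shift, demand is Qd = 1275 - 3.5P.
The new intersection has 165 = 6P, i.e. P = 27.5, Q = 1178.75.
ΔQ = 1178.75 - 1145 = 33.75.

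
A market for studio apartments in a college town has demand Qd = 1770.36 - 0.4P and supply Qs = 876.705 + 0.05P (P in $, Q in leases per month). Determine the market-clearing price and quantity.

P* = 1985.9, Q* = 976

The market clears where 1770.36 - 0.4P = 876.705 + 0.05P. Rearranging, 0.45P = 893.655, hence P* = 1985.9.
Plugging P* into demand: Q* = 1770.36 - 0.4(1985.9) = 976.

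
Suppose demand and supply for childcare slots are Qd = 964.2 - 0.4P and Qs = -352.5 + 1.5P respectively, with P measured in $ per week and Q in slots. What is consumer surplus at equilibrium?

Equating demand and supply, 964.2 - 0.4P = -352.5 + 1.5P gives 1.9P = 1316.7, so P* = 693.
Substitute back: Q* = 964.2 - 0.4(693) = 687.
Demand choke price (Qd = 0): P = 964.2/0.4 = 2410.5. Consumer surplus = ½ × (2410.5 - 693) × 687 = 589961.25.

Consumer surplus = 589961.25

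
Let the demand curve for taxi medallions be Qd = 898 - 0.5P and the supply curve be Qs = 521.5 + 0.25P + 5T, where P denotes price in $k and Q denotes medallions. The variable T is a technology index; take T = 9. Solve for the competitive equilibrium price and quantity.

P* = 442, Q* = 677

With T = 9, supply is Qs = 566.5 + 0.25P.
Set Qd = Qs: 898 - 0.5P = 566.5 + 0.25P, so 331.5 = 0.75P and P* = 442.
Plugging P* into demand: Q* = 898 - 0.5(442) = 677.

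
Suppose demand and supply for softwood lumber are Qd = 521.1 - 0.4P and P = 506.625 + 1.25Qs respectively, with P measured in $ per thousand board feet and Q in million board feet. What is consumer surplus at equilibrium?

Solving each curve for Q: Qs = -405.3 + 0.8P.
The market clears where 521.1 - 0.4P = -405.3 + 0.8P. Rearranging, 1.2P = 926.4, hence P* = 772.
Substitute back: Q* = 521.1 - 0.4(772) = 212.3.
Demand choke price (Qd = 0): P = 521.1/0.4 = 1302.75. Consumer surplus = ½ × (1302.75 - 772) × 212.3 = 56339.1125.

Consumer surplus = 56339.1125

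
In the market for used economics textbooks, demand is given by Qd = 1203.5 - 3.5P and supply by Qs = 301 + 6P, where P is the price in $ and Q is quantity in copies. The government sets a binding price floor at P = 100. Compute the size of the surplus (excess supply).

With P fixed at 100, quantity demanded is 853.5 and quantity supplied is 901.
Surplus = Qs - Qd = 901 - 853.5 = 47.5.

Surplus = 47.5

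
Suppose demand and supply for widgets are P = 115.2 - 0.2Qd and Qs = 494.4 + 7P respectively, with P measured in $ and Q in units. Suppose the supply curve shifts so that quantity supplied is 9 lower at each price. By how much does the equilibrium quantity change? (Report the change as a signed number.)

Rewriting in direct form: Qd = 576 - 5P.
Equating demand and supply, 576 - 5P = 494.4 + 7P gives 12P = 81.6, so P* = 6.8.
From the demand curve, Q* = 576 - 5(6.8) = 542.
After the shift, supply is Qs = 485.4 + 7P.
The new intersection has 90.6 = 12P, i.e. P = 7.55, Q = 538.25.
ΔQ = 538.25 - 542 = -3.75.

ΔQ = -3.75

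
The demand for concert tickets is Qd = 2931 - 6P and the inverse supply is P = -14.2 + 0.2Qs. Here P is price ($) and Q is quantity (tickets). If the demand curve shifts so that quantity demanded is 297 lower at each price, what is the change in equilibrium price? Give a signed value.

ΔP = -27

In direct form, Qs = 71 + 5P.
Set Qd = Qs: 2931 - 6P = 71 + 5P, so 2860 = 11P and P* = 260.
Then Q* = 2931 - 6(260) = 1371.
After the shift, demand is Qd = 2634 - 6P.
The new intersection has 2563 = 11P, i.e. P = 233, Q = 1236.
ΔP = 233 - 260 = -27.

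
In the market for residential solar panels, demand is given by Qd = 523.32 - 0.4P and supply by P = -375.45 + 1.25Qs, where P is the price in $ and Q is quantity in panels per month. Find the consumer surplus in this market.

Rewriting in direct form: Qs = 300.36 + 0.8P.
At equilibrium Qd = Qs, so 523.32 - 0.4P = 300.36 + 0.8P; collecting terms, 222.96 = 1.2P and P* = 185.8.
From the demand curve, Q* = 523.32 - 0.4(185.8) = 449.
Demand choke price (Qd = 0): P = 523.32/0.4 = 1308.3. Consumer surplus = ½ × (1308.3 - 185.8) × 449 = 252001.25.

Consumer surplus = 252001.25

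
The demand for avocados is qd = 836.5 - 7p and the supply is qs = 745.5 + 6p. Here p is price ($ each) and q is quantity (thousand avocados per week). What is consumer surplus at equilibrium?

Consumer surplus = 44296.875

Set qd = qs: 836.5 - 7p = 745.5 + 6p, so 91 = 13p and p* = 7.
From the demand curve, q* = 836.5 - 7(7) = 787.5.
Demand choke price (qd = 0): p = 836.5/7 = 119.5. Consumer surplus = ½ × (119.5 - 7) × 787.5 = 44296.875.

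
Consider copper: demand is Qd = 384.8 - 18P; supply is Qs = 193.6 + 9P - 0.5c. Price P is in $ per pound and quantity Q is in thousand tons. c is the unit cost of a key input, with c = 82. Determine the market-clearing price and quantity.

With c = 82, supply is Qs = 152.6 + 9P.
At equilibrium Qd = Qs, so 384.8 - 18P = 152.6 + 9P; collecting terms, 232.2 = 27P and P* = 8.6.
From the demand curve, Q* = 384.8 - 18(8.6) = 230.

P* = 8.6, Q* = 230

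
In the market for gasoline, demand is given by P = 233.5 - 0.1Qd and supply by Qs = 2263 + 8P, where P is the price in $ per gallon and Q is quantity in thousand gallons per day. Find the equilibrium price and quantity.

Rewriting in direct form: Qd = 2335 - 10P.
Equating demand and supply, 2335 - 10P = 2263 + 8P gives 18P = 72, so P* = 4.
Substitute back: Q* = 2335 - 10(4) = 2295.

P* = 4, Q* = 2295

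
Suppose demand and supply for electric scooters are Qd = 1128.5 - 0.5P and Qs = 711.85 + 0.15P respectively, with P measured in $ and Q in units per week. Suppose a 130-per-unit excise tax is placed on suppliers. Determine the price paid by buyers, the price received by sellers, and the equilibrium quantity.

P_b = 671, P_s = 541, Q = 793

The tax drives a wedge P_b - P_s = 130. Substituting P_s = P_b - 130 into supply: Qs = 692.35 + 0.15P_b.
Market clearing requires 1128.5 - 0.5P_b = 692.35 + 0.15P_b; hence 436.15 = 0.65P_b and P_b = 671.
Then P_s = 671 - 130 = 541 and Q = 1128.5 - 0.5(671) = 793.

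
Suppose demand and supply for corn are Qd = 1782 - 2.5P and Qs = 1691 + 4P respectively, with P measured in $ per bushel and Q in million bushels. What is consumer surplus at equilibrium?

Consumer surplus = 610401.8

Equating demand and supply, 1782 - 2.5P = 1691 + 4P gives 6.5P = 91, so P* = 14.
Plugging P* into demand: Q* = 1782 - 2.5(14) = 1747.
Demand choke price (Qd = 0): P = 1782/2.5 = 712.8. Consumer surplus = ½ × (712.8 - 14) × 1747 = 610401.8.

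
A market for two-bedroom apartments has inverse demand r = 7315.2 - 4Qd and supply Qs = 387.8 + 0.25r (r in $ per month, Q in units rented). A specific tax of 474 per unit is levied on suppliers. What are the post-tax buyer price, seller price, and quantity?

Inverting to quantity form: Qd = 1828.8 - 0.25r.
The tax drives a wedge r_b - r_s = 474. Substituting r_s = r_b - 474 into supply: Qs = 269.3 + 0.25r_b.
Set Qd = Qs: 1828.8 - 0.25r_b = 269.3 + 0.25r_b, so 1559.5 = 0.5r_b and r_b = 3119.
Then r_s = 3119 - 474 = 2645 and Q = 1828.8 - 0.25(3119) = 1049.05.

r_b = 3119, r_s = 2645, Q = 1049.05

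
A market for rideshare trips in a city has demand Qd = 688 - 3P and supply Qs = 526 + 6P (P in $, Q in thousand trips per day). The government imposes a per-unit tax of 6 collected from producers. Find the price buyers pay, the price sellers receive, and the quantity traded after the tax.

The tax drives a wedge P_b - P_s = 6. Substituting P_s = P_b - 6 into supply: Qs = 490 + 6P_b.
Market clearing requires 688 - 3P_b = 490 + 6P_b; hence 198 = 9P_b and P_b = 22.
So P_s = 16 and the quantity traded is Q = 688 - 3(22) = 622.

P_b = 22, P_s = 16, Q = 622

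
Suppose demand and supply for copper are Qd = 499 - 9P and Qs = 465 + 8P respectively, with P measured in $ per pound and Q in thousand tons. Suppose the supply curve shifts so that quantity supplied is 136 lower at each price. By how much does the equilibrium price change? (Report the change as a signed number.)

Equating demand and supply, 499 - 9P = 465 + 8P gives 17P = 34, so P* = 2.
Substitute back: Q* = 499 - 9(2) = 481.
After the shift, supply is Qs = 329 + 8P.
Re-solving, 17P = 170 gives P = 10 and Q = 409.
ΔP = 10 - 2 = 8.

ΔP = 8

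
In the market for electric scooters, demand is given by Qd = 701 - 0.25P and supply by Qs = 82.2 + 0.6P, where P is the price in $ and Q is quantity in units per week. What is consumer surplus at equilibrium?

Set Qd = Qs: 701 - 0.25P = 82.2 + 0.6P, so 618.8 = 0.85P and P* = 728.
From the demand curve, Q* = 701 - 0.25(728) = 519.
Demand choke price (Qd = 0): P = 701/0.25 = 2804. Consumer surplus = ½ × (2804 - 728) × 519 = 538722.

Consumer surplus = 538722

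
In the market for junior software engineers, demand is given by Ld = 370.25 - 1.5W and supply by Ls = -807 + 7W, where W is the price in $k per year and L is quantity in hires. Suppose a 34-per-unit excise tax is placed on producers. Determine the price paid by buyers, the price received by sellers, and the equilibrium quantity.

With a tax of 34 on producers, they supply based on the net price W_s = W_b - 34, so Ls = -1045 + 7W_b.
Equate demand and the shifted supply: 370.25 - 1.5W_b = -1045 + 7W_b, giving 8.5W_b = 1415.25, so W_b = 166.5.
So W_s = 132.5 and the quantity traded is L = 370.25 - 1.5(166.5) = 120.5.

W_b = 166.5, W_s = 132.5, L = 120.5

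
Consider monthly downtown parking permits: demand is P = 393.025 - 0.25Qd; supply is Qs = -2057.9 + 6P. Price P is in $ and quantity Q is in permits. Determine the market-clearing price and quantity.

P* = 363, Q* = 120.1

Rewriting in direct form: Qd = 1572.1 - 4P.
Equating demand and supply, 1572.1 - 4P = -2057.9 + 6P gives 10P = 3630, so P* = 363.
Plugging P* into demand: Q* = 1572.1 - 4(363) = 120.1.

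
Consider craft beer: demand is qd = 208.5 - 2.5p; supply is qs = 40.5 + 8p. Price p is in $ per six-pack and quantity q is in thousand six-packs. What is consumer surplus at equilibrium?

Consumer surplus = 5678.45

Set qd = qs: 208.5 - 2.5p = 40.5 + 8p, so 168 = 10.5p and p* = 16.
Plugging p* into demand: q* = 208.5 - 2.5(16) = 168.5.
Demand choke price (qd = 0): p = 208.5/2.5 = 83.4. Consumer surplus = ½ × (83.4 - 16) × 168.5 = 5678.45.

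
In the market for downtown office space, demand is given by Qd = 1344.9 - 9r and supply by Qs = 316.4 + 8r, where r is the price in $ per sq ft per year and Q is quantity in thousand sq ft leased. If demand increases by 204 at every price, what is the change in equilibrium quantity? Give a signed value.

The market clears where 1344.9 - 9r = 316.4 + 8r. Rearranging, 17r = 1028.5, hence r* = 60.5.
Substitute back: Q* = 1344.9 - 9(60.5) = 800.4.
After the shift, demand is Qd = 1548.9 - 9r.
The new intersection has 1232.5 = 17r, i.e. r = 72.5, Q = 896.4.
ΔQ = 896.4 - 800.4 = 96.

ΔQ = 96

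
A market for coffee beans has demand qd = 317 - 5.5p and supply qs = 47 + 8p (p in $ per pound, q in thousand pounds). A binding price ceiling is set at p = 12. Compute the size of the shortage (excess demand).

Shortage = 108

At p = 12: qd = 251 and qs = 143.
Shortage = qd - qs = 251 - 143 = 108.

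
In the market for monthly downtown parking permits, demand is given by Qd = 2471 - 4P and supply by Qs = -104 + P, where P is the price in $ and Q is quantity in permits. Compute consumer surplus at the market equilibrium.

Consumer surplus = 21115.125

Equating demand and supply, 2471 - 4P = -104 + P gives 5P = 2575, so P* = 515.
Substitute back: Q* = 2471 - 4(515) = 411.
Demand choke price (Qd = 0): P = 2471/4 = 617.75. Consumer surplus = ½ × (617.75 - 515) × 411 = 21115.125.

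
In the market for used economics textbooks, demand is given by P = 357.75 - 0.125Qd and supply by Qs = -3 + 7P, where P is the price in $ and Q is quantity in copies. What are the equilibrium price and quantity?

In direct form, Qd = 2862 - 8P.
Equating demand and supply, 2862 - 8P = -3 + 7P gives 15P = 2865, so P* = 191.
From the demand curve, Q* = 2862 - 8(191) = 1334.

P* = 191, Q* = 1334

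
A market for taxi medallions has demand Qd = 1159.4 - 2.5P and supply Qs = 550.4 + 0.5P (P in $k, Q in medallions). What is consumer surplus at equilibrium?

Consumer surplus = 84994.722

Equating demand and supply, 1159.4 - 2.5P = 550.4 + 0.5P gives 3P = 609, so P* = 203.
From the demand curve, Q* = 1159.4 - 2.5(203) = 651.9.
Demand choke price (Qd = 0): P = 1159.4/2.5 = 463.76. Consumer surplus = ½ × (463.76 - 203) × 651.9 = 84994.722.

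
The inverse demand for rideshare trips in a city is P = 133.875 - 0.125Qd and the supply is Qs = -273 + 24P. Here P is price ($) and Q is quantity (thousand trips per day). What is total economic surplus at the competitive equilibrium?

Total surplus = 45018.75

In direct form, Qd = 1071 - 8P.
The market clears where 1071 - 8P = -273 + 24P. Rearranging, 32P = 1344, hence P* = 42.
Then Q* = 1071 - 8(42) = 735.
Demand choke price = 133.875; supply choke price = 11.375. CS = ½(133.875 - 42)(735) = 33764.0625; PS = ½(42 - 11.375)(735) = 11254.6875. Total surplus = 45018.75.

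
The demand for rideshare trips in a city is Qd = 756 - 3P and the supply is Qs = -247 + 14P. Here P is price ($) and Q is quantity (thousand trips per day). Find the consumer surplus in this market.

Equating demand and supply, 756 - 3P = -247 + 14P gives 17P = 1003, so P* = 59.
From the demand curve, Q* = 756 - 3(59) = 579.
Demand choke price (Qd = 0): P = 756/3 = 252. Consumer surplus = ½ × (252 - 59) × 579 = 55873.5.

Consumer surplus = 55873.5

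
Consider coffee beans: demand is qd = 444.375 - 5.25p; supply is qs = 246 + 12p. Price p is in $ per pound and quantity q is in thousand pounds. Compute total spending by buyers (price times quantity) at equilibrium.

The market clears where 444.375 - 5.25p = 246 + 12p. Rearranging, 17.25p = 198.375, hence p* = 11.5.
From the demand curve, q* = 444.375 - 5.25(11.5) = 384.
Total spending by buyers = p* × q* = 11.5 × 384 = 4416.

Total spending by buyers = 4416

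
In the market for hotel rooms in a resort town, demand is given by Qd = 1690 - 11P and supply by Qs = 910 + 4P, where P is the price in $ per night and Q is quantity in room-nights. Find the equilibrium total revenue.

Equating demand and supply, 1690 - 11P = 910 + 4P gives 15P = 780, so P* = 52.
Then Q* = 1690 - 11(52) = 1118.
Total revenue = P* × Q* = 52 × 1118 = 58136.

Total revenue = 58136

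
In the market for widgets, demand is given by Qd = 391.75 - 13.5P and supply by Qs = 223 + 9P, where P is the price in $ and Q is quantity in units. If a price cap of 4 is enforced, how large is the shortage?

Evaluating both curves at the ceiling price 4 gives Qd = 337.75, Qs = 259.
Shortage = Qd - Qs = 337.75 - 259 = 78.75.

Shortage = 78.75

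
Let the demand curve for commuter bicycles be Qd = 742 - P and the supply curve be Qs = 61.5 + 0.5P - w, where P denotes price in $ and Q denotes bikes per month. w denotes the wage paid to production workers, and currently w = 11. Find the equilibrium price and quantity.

P* = 461, Q* = 281

With w = 11, supply is Qs = 50.5 + 0.5P.
Set Qd = Qs: 742 - P = 50.5 + 0.5P, so 691.5 = 1.5P and P* = 461.
Then Q* = 742 - 461 = 281.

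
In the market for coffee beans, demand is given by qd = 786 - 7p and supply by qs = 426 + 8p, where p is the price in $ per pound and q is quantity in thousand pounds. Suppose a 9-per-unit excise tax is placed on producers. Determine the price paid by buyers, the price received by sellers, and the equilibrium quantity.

p_b = 28.8, p_s = 19.8, q = 584.4

Producers keep p_s = p_b - 9 per unit, so supply in terms of the buyer price is qs = 354 + 8p_b.
Equate demand and the shifted supply: 786 - 7p_b = 354 + 8p_b, giving 15p_b = 432, so p_b = 28.8.
Then p_s = 28.8 - 9 = 19.8 and q = 786 - 7(28.8) = 584.4.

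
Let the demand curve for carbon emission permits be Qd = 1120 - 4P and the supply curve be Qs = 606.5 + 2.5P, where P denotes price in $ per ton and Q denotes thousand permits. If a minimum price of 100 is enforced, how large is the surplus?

At P = 100: Qd = 720 and Qs = 856.5.
Surplus = Qs - Qd = 856.5 - 720 = 136.5.

Surplus = 136.5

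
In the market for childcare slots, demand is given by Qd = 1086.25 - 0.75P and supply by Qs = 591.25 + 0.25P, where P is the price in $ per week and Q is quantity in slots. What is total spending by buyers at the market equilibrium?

Total spending by buyers = 353925

The market clears where 1086.25 - 0.75P = 591.25 + 0.25P. Rearranging, P = 495, hence P* = 495.
Then Q* = 1086.25 - 0.75(495) = 715.
Total spending by buyers = P* × Q* = 495 × 715 = 353925.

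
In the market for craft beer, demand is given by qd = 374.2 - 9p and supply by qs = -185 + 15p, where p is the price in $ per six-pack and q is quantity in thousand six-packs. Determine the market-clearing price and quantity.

The market clears where 374.2 - 9p = -185 + 15p. Rearranging, 24p = 559.2, hence p* = 23.3.
From the demand curve, q* = 374.2 - 9(23.3) = 164.5.

p* = 23.3, q* = 164.5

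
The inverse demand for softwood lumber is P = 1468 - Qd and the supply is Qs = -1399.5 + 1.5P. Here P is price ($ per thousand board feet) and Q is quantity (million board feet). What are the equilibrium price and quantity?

Rewriting in direct form: Qd = 1468 - P.
The market clears where 1468 - P = -1399.5 + 1.5P. Rearranging, 2.5P = 2867.5, hence P* = 1147.
Then Q* = 1468 - 1147 = 321.

P* = 1147, Q* = 321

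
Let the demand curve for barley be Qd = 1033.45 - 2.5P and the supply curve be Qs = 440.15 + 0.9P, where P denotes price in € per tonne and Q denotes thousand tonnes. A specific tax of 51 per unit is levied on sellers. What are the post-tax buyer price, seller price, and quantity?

Sellers keep P_s = P_b - 51 per unit, so supply in terms of the buyer price is Qs = 394.25 + 0.9P_b.
Equate demand and the shifted supply: 1033.45 - 2.5P_b = 394.25 + 0.9P_b, giving 3.4P_b = 639.2, so P_b = 188.
Then P_s = 188 - 51 = 137 and Q = 1033.45 - 2.5(188) = 563.45.

P_b = 188, P_s = 137, Q = 563.45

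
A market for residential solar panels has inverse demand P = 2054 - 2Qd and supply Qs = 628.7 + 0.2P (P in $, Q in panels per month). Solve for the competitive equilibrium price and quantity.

Inverting to quantity form: Qd = 1027 - 0.5P.
Equating demand and supply, 1027 - 0.5P = 628.7 + 0.2P gives 0.7P = 398.3, so P* = 569.
Substitute back: Q* = 1027 - 0.5(569) = 742.5.

P* = 569, Q* = 742.5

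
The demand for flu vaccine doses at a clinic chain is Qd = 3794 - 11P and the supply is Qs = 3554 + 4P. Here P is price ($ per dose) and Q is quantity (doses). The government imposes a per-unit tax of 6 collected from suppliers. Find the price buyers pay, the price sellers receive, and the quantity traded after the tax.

P_b = 17.6, P_s = 11.6, Q = 3600.4

Suppliers keep P_s = P_b - 6 per unit, so supply in terms of the buyer price is Qs = 3530 + 4P_b.
Set Qd = Qs: 3794 - 11P_b = 3530 + 4P_b, so 264 = 15P_b and P_b = 17.6.
Then P_s = 17.6 - 6 = 11.6 and Q = 3794 - 11(17.6) = 3600.4.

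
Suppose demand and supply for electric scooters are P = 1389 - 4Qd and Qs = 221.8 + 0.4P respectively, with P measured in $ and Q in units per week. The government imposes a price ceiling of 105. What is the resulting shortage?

Shortage = 57.2

Inverting to quantity form: Qd = 347.25 - 0.25P.
At P = 105: Qd = 321 and Qs = 263.8.
Shortage = Qd - Qs = 321 - 263.8 = 57.2.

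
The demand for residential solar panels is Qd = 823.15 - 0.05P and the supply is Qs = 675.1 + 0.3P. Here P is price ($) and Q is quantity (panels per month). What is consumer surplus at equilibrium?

Consumer surplus = 6432040

The market clears where 823.15 - 0.05P = 675.1 + 0.3P. Rearranging, 0.35P = 148.05, hence P* = 423.
Plugging P* into demand: Q* = 823.15 - 0.05(423) = 802.
Demand choke price (Qd = 0): P = 823.15/0.05 = 16463. Consumer surplus = ½ × (16463 - 423) × 802 = 6432040.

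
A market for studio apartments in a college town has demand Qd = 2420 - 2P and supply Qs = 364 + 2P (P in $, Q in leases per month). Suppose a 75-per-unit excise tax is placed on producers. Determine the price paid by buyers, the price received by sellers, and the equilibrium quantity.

The tax drives a wedge P_b - P_s = 75. Substituting P_s = P_b - 75 into supply: Qs = 214 + 2P_b.
Set Qd = Qs: 2420 - 2P_b = 214 + 2P_b, so 2206 = 4P_b and P_b = 551.5.
Then P_s = 551.5 - 75 = 476.5 and Q = 2420 - 2(551.5) = 1317.

P_b = 551.5, P_s = 476.5, Q = 1317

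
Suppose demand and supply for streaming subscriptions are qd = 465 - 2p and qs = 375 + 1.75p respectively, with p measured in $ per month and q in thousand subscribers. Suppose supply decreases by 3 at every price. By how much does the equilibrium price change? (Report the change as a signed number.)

Δp = 0.8

Equating demand and supply, 465 - 2p = 375 + 1.75p gives 3.75p = 90, so p* = 24.
Substitute back: q* = 465 - 2(24) = 417.
After the shift, supply is qs = 372 + 1.75p.
The new intersection has 93 = 3.75p, i.e. p = 24.8, q = 415.4.
Δp = 24.8 - 24 = 0.8.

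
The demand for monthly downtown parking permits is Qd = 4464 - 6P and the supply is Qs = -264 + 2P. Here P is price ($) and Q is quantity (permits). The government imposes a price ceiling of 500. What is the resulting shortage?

At P = 500: Qd = 1464 and Qs = 736.
Shortage = Qd - Qs = 1464 - 736 = 728.

Shortage = 728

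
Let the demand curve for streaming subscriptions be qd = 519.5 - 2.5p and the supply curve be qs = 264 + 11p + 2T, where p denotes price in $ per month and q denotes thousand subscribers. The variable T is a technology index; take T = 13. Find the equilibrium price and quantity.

With T = 13, supply is qs = 290 + 11p.
At equilibrium qd = qs, so 519.5 - 2.5p = 290 + 11p; collecting terms, 229.5 = 13.5p and p* = 17.
Plugging p* into demand: q* = 519.5 - 2.5(17) = 477.

p* = 17, q* = 477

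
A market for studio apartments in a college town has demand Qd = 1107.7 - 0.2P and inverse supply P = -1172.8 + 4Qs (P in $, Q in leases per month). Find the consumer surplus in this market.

Consumer surplus = 1390171.225

Rewriting in direct form: Qs = 293.2 + 0.25P.
Set Qd = Qs: 1107.7 - 0.2P = 293.2 + 0.25P, so 814.5 = 0.45P and P* = 1810.
From the demand curve, Q* = 1107.7 - 0.2(1810) = 745.7.
Demand choke price (Qd = 0): P = 1107.7/0.2 = 5538.5. Consumer surplus = ½ × (5538.5 - 1810) × 745.7 = 1390171.225.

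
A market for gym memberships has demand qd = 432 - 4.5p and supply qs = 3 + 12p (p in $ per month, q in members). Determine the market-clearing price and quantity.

p* = 26, q* = 315

Equating demand and supply, 432 - 4.5p = 3 + 12p gives 16.5p = 429, so p* = 26.
Then q* = 432 - 4.5(26) = 315.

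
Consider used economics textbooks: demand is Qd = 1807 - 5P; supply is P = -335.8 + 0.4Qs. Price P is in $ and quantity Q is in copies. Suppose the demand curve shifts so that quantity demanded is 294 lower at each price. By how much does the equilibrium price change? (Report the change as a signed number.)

ΔP = -39.2

In direct form, Qs = 839.5 + 2.5P.
At equilibrium Qd = Qs, so 1807 - 5P = 839.5 + 2.5P; collecting terms, 967.5 = 7.5P and P* = 129.
Substitute back: Q* = 1807 - 5(129) = 1162.
After the shift, demand is Qd = 1513 - 5P.
The new intersection has 673.5 = 7.5P, i.e. P = 89.8, Q = 1064.
ΔP = 89.8 - 129 = -39.2.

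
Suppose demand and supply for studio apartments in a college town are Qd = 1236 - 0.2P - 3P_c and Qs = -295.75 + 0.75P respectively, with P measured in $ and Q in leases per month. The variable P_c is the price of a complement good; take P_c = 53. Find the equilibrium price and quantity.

P* = 1445, Q* = 788

With P_c = 53, demand is Qd = 1077 - 0.2P.
Equating demand and supply, 1077 - 0.2P = -295.75 + 0.75P gives 0.95P = 1372.75, so P* = 1445.
Plugging P* into demand: Q* = 1077 - 0.2(1445) = 788.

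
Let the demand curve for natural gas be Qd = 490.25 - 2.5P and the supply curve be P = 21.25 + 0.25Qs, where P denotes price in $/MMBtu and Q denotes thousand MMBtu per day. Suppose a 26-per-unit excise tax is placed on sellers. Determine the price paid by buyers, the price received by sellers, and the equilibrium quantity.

Solving each curve for Q: Qs = -85 + 4P.
Sellers keep P_s = P_b - 26 per unit, so supply in terms of the buyer price is Qs = -189 + 4P_b.
Set Qd = Qs: 490.25 - 2.5P_b = -189 + 4P_b, so 679.25 = 6.5P_b and P_b = 104.5.
Then P_s = 104.5 - 26 = 78.5 and Q = 490.25 - 2.5(104.5) = 229.

P_b = 104.5, P_s = 78.5, Q = 229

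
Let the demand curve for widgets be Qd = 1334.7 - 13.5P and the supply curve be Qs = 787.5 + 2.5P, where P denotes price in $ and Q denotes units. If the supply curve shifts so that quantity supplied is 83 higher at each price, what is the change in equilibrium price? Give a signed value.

The market clears where 1334.7 - 13.5P = 787.5 + 2.5P. Rearranging, 16P = 547.2, hence P* = 34.2.
Plugging P* into demand: Q* = 1334.7 - 13.5(34.2) = 873.
After the shift, supply is Qs = 870.5 + 2.5P.
Re-solving, 16P = 464.2 gives P = 29.0125 and Q = 943.03125.
ΔP = 29.0125 - 34.2 = -5.1875.

ΔP = -5.1875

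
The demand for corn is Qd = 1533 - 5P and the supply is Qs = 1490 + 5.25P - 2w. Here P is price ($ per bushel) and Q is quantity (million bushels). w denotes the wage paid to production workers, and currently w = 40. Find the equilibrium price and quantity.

P* = 12, Q* = 1473

With w = 40, supply is Qs = 1410 + 5.25P.
At equilibrium Qd = Qs, so 1533 - 5P = 1410 + 5.25P; collecting terms, 123 = 10.25P and P* = 12.
Then Q* = 1533 - 5(12) = 1473.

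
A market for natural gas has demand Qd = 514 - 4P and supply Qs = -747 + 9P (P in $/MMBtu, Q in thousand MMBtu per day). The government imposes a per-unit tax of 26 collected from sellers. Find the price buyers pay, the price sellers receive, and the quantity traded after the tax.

P_b = 115, P_s = 89, Q = 54

The tax drives a wedge P_b - P_s = 26. Substituting P_s = P_b - 26 into supply: Qs = -981 + 9P_b.
Equate demand and the shifted supply: 514 - 4P_b = -981 + 9P_b, giving 13P_b = 1495, so P_b = 115.
Then P_s = 115 - 26 = 89 and Q = 514 - 4(115) = 54.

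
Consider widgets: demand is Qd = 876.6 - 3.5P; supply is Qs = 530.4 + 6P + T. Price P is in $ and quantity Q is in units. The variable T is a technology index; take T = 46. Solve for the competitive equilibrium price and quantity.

With T = 46, supply is Qs = 576.4 + 6P.
The market clears where 876.6 - 3.5P = 576.4 + 6P. Rearranging, 9.5P = 300.2, hence P* = 31.6.
Substitute back: Q* = 876.6 - 3.5(31.6) = 766.

P* = 31.6, Q* = 766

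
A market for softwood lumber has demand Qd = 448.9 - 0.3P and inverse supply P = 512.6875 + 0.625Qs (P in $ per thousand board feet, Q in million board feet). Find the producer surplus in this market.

Rewriting in direct form: Qs = -820.3 + 1.6P.
At equilibrium Qd = Qs, so 448.9 - 0.3P = -820.3 + 1.6P; collecting terms, 1269.2 = 1.9P and P* = 668.
Then Q* = 448.9 - 0.3(668) = 248.5.
Supply choke price (Qs = 0): P = 512.6875. Producer surplus = ½ × (668 - 512.6875) × 248.5 = 19297.578125.

Producer surplus = 19297.578125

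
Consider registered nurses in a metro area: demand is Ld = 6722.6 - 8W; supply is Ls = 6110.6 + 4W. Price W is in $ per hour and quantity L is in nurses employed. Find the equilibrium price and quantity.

W* = 51, L* = 6314.6

Equating demand and supply, 6722.6 - 8W = 6110.6 + 4W gives 12W = 612, so W* = 51.
Substitute back: L* = 6722.6 - 8(51) = 6314.6.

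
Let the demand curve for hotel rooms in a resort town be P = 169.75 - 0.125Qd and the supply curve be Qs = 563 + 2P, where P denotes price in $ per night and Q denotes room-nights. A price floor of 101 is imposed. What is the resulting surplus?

Surplus = 215

Rewriting in direct form: Qd = 1358 - 8P.
At P = 101: Qd = 550 and Qs = 765.
Surplus = Qs - Qd = 765 - 550 = 215.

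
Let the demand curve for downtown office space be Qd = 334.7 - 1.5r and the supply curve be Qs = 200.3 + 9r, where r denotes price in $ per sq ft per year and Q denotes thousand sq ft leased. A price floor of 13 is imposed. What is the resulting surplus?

At r = 13: Qd = 315.2 and Qs = 317.3.
Surplus = Qs - Qd = 317.3 - 315.2 = 2.1.

Surplus = 2.1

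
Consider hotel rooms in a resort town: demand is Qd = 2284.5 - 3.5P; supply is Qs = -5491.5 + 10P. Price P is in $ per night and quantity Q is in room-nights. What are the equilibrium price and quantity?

Set Qd = Qs: 2284.5 - 3.5P = -5491.5 + 10P, so 7776 = 13.5P and P* = 576.
Substitute back: Q* = 2284.5 - 3.5(576) = 268.5.

P* = 576, Q* = 268.5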